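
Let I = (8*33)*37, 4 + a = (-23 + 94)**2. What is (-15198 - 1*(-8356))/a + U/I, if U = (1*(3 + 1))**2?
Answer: -927112/683353 ≈ -1.3567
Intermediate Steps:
a = 5037 (a = -4 + (-23 + 94)**2 = -4 + 71**2 = -4 + 5041 = 5037)
I = 9768 (I = 264*37 = 9768)
U = 16 (U = (1*4)**2 = 4**2 = 16)
(-15198 - 1*(-8356))/a + U/I = (-15198 - 1*(-8356))/5037 + 16/9768 = (-15198 + 8356)*(1/5037) + 16*(1/9768) = -6842*1/5037 + 2/1221 = -6842/5037 + 2/1221 = -927112/683353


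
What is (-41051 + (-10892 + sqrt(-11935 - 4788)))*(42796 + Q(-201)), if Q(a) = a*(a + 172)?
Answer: -2525728375 + 48625*I*sqrt(16723) ≈ -2.5257e+9 + 6.2881e+6*I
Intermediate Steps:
Q(a) = a*(172 + a)
(-41051 + (-10892 + sqrt(-11935 - 4788)))*(42796 + Q(-201)) = (-41051 + (-10892 + sqrt(-11935 - 4788)))*(42796 - 201*(172 - 201)) = (-41051 + (-10892 + sqrt(-16723)))*(42796 - 201*(-29)) = (-41051 + (-10892 + I*sqrt(16723)))*(42796 + 5829) = (-51943 + I*sqrt(16723))*48625 = -2525728375 + 48625*I*sqrt(16723)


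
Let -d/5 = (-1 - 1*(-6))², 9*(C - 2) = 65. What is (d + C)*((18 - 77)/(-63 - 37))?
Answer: -30739/450 ≈ -68.309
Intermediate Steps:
C = 83/9 (C = 2 + (⅑)*65 = 2 + 65/9 = 83/9 ≈ 9.2222)
d = -125 (d = -5*(-1 - 1*(-6))² = -5*(-1 + 6)² = -5*5² = -5*25 = -125)
(d + C)*((18 - 77)/(-63 - 37)) = (-125 + 83/9)*((18 - 77)/(-63 - 37)) = -(-61478)/(9*(-100)) = -(-61478)*(-1)/(9*100) = -1042/9*59/100 = -30739/450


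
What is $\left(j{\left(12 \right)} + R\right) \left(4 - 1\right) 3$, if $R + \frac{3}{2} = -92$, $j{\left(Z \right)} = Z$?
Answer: $- \frac{1467}{2} \approx -733.5$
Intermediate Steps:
$R = - \frac{187}{2}$ ($R = - \frac{3}{2} - 92 = - \frac{187}{2} \approx -93.5$)
$\left(j{\left(12 \right)} + R\right) \left(4 - 1\right) 3 = \left(12 - \frac{187}{2}\right) \left(4 - 1\right) 3 = - \frac{163 \cdot 3 \cdot 3}{2} = \left(- \frac{163}{2}\right) 9 = - \frac{1467}{2}$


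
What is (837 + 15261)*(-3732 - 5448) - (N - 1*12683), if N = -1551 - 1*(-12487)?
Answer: -147777893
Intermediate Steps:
N = 10936 (N = -1551 + 12487 = 10936)
(837 + 15261)*(-3732 - 5448) - (N - 1*12683) = (837 + 15261)*(-3732 - 5448) - (10936 - 1*12683) = 16098*(-9180) - (10936 - 12683) = -147779640 - 1*(-1747) = -147779640 + 1747 = -147777893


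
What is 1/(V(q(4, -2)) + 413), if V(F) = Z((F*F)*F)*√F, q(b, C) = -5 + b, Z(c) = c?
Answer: 413/170570 + I/170570 ≈ 0.0024213 + 5.8627e-6*I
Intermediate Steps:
V(F) = F^(7/2) (V(F) = ((F*F)*F)*√F = (F²*F)*√F = F³*√F = F^(7/2))
1/(V(q(4, -2)) + 413) = 1/((-5 + 4)^(7/2) + 413) = 1/((-1)^(7/2) + 413) = 1/(-I + 413) = 1/(413 - I) = (413 + I)/170570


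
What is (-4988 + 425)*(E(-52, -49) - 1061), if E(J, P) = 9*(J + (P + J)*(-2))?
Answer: -1318707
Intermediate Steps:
E(J, P) = -18*P - 9*J (E(J, P) = 9*(J + (J + P)*(-2)) = 9*(J + (-2*J - 2*P)) = 9*(-J - 2*P) = -18*P - 9*J)
(-4988 + 425)*(E(-52, -49) - 1061) = (-4988 + 425)*((-18*(-49) - 9*(-52)) - 1061) = -4563*((882 + 468) - 1061) = -4563*(1350 - 1061) = -4563*289 = -1318707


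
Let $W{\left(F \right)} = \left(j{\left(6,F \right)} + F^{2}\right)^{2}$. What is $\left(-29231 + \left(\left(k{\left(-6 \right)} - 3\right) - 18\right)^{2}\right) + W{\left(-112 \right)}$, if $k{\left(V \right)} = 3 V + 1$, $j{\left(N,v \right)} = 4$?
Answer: $157424517$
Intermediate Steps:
$W{\left(F \right)} = \left(4 + F^{2}\right)^{2}$
$k{\left(V \right)} = 1 + 3 V$
$\left(-29231 + \left(\left(k{\left(-6 \right)} - 3\right) - 18\right)^{2}\right) + W{\left(-112 \right)} = \left(-29231 + \left(\left(\left(1 + 3 \left(-6\right)\right) - 3\right) - 18\right)^{2}\right) + \left(4 + \left(-112\right)^{2}\right)^{2} = \left(-29231 + \left(\left(\left(1 - 18\right) - 3\right) - 18\right)^{2}\right) + \left(4 + 12544\right)^{2} = \left(-29231 + \left(\left(-17 - 3\right) - 18\right)^{2}\right) + 12548^{2} = \left(-29231 + \left(-20 - 18\right)^{2}\right) + 157452304 = \left(-29231 + \left(-38\right)^{2}\right) + 157452304 = \left(-29231 + 1444\right) + 157452304 = -27787 + 157452304 = 157424517$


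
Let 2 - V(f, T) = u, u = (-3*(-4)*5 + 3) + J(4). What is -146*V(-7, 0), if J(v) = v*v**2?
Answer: 18250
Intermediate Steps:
J(v) = v**3
u = 127 (u = (-3*(-4)*5 + 3) + 4**3 = (12*5 + 3) + 64 = (60 + 3) + 64 = 63 + 64 = 127)
V(f, T) = -125 (V(f, T) = 2 - 1*127 = 2 - 127 = -125)
-146*V(-7, 0) = -146*(-125) = 18250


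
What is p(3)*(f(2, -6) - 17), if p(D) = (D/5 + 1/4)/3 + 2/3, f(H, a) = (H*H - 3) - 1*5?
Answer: -399/20 ≈ -19.950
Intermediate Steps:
f(H, a) = -8 + H**2 (f(H, a) = (H**2 - 3) - 5 = (-3 + H**2) - 5 = -8 + H**2)
p(D) = 3/4 + D/15 (p(D) = (D*(1/5) + 1*(1/4))*(1/3) + 2*(1/3) = (D/5 + 1/4)*(1/3) + 2/3 = (1/4 + D/5)*(1/3) + 2/3 = (1/12 + D/15) + 2/3 = 3/4 + D/15)
p(3)*(f(2, -6) - 17) = (3/4 + (1/15)*3)*((-8 + 2**2) - 17) = (3/4 + 1/5)*((-8 + 4) - 17) = 19*(-4 - 17)/20 = (19/20)*(-21) = -399/20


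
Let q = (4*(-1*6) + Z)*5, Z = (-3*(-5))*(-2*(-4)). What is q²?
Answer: 230400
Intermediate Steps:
Z = 120 (Z = 15*8 = 120)
q = 480 (q = (4*(-1*6) + 120)*5 = (4*(-6) + 120)*5 = (-24 + 120)*5 = 96*5 = 480)
q² = 480² = 230400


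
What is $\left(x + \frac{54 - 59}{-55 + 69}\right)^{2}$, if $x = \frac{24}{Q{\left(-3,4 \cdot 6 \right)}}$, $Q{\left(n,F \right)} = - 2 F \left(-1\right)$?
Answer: $\frac{1}{49} \approx 0.020408$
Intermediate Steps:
$Q{\left(n,F \right)} = 2 F$
$x = \frac{1}{2}$ ($x = \frac{24}{2 \cdot 4 \cdot 6} = \frac{24}{2 \cdot 24} = \frac{24}{48} = 24 \cdot \frac{1}{48} = \frac{1}{2} \approx 0.5$)
$\left(x + \frac{54 - 59}{-55 + 69}\right)^{2} = \left(\frac{1}{2} + \frac{54 - 59}{-55 + 69}\right)^{2} = \left(\frac{1}{2} - \frac{5}{14}\right)^{2} = \left(\frac{1}{7}\right)^{2} = \frac{1}{49}$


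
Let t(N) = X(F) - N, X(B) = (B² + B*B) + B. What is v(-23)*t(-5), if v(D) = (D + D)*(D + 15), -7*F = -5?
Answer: 121440/49 ≈ 2478.4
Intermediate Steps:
F = 5/7 (F = -⅐*(-5) = 5/7 ≈ 0.71429)
X(B) = B + 2*B² (X(B) = (B² + B²) + B = 2*B² + B = B + 2*B²)
v(D) = 2*D*(15 + D) (v(D) = (2*D)*(15 + D) = 2*D*(15 + D))
t(N) = 85/49 - N (t(N) = 5*(1 + 2*(5/7))/7 - N = 5*(1 + 10/7)/7 - N = (5/7)*(17/7) - N = 85/49 - N)
v(-23)*t(-5) = (2*(-23)*(15 - 23))*(85/49 - 1*(-5)) = (2*(-23)*(-8))*(85/49 + 5) = 368*(330/49) = 121440/49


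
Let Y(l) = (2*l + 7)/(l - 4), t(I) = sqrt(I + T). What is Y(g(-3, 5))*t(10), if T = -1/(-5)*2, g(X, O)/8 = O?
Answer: 29*sqrt(65)/30 ≈ 7.7935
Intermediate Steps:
g(X, O) = 8*O
T = 2/5 (T = -1*(-1/5)*2 = (1/5)*2 = 2/5 ≈ 0.40000)
t(I) = sqrt(2/5 + I) (t(I) = sqrt(I + 2/5) = sqrt(2/5 + I))
Y(l) = (7 + 2*l)/(-4 + l)
Y(g(-3, 5))*t(10) = ((7 + 2*(8*5))/(-4 + 8*5))*(sqrt(10 + 25*10)/5) = ((7 + 2*40)/(-4 + 40))*(sqrt(10 + 250)/5) = ((7 + 80)/36)*(sqrt(260)/5) = ((1/36)*87)*((2*sqrt(65))/5) = 29*(2*sqrt(65)/5)/12 = 29*sqrt(65)/30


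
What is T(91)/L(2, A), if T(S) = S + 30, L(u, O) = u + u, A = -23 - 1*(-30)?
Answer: 121/4 ≈ 30.250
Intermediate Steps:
A = 7 (A = -23 + 30 = 7)
L(u, O) = 2*u
T(S) = 30 + S
T(91)/L(2, A) = (30 + 91)/((2*2)) = 121/4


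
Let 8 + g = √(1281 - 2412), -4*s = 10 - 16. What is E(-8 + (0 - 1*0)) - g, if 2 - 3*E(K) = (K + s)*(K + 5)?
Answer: 13/6 - I*√1131 ≈ 2.1667 - 33.63*I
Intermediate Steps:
s = 3/2 (s = -(10 - 16)/4 = -¼*(-6) = 3/2 ≈ 1.5000)
E(K) = ⅔ - (5 + K)*(3/2 + K)/3 (E(K) = ⅔ - (K + 3/2)*(K + 5)/3 = ⅔ - (3/2 + K)*(5 + K)/3 = ⅔ - (5 + K)*(3/2 + K)/3)
g = -8 + I*√1131 (g = -8 + √(1281 - 2412) = -8 + √(-1131) = -8 + I*√1131 ≈ -8.0 + 33.63*I)
E(-8 + (0 - 1*0)) - g = (-11/6 - 13*(-8 + (0 - 1*0))/6 - (-8 + (0 - 1*0))²/3) - (-8 + I*√1131) = (-11/6 - 13*(-8 + (0 + 0))/6 - (-8 + (0 + 0))²/3) + (8 - I*√1131) = (-11/6 - 13*(-8 + 0)/6 - (-8 + 0)²/3) + (8 - I*√1131) = (-11/6 - 13/6*(-8) - ⅓*(-8)²) + (8 - I*√1131) = (-11/6 + 52/3 - ⅓*64) + (8 - I*√1131) = (-11/6 + 52/3 - 64/3) + (8 - I*√1131) = -35/6 + (8 - I*√1131) = 13/6 - I*√1131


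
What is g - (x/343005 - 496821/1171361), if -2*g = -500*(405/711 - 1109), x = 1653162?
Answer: -2931921683968753761/10580277234865 ≈ -2.7711e+5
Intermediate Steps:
g = -21891500/79 (g = -(-250)*(405/711 - 1109) = -(-250)*(405*(1/711) - 1109) = -(-250)*(45/79 - 1109) = -(-250)*(-87566)/79 = -½*43783000/79 = -21891500/79 ≈ -2.7711e+5)
g - (x/343005 - 496821/1171361) = -21891500/79 - (1653162/343005 - 496821/1171361) = -21891500/79 - (1653162*(1/343005) - 496821*1/1171361) = -21891500/79 - (551054/114335 - 496821/1171361) = -21891500/79 - 1*588679135459/133927559935 = -21891500/79 - 588679135459/133927559935 = -2931921683968753761/10580277234865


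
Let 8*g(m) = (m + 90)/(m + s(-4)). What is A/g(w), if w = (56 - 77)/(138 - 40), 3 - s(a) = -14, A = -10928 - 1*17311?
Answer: -17696440/419 ≈ -42235.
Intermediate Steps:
A = -28239 (A = -10928 - 17311 = -28239)
s(a) = 17 (s(a) = 3 - 1*(-14) = 3 + 14 = 17)
w = -3/14 (w = -21/98 = -21*1/98 = -3/14 ≈ -0.21429)
g(m) = (90 + m)/(8*(17 + m)) (g(m) = ((m + 90)/(m + 17))/8 = ((90 + m)/(17 + m))/8 = (90 + m)/(8*(17 + m)))
A/g(w) = -28239*8*(17 - 3/14)/(90 - 3/14) = -28239/((1/8)*(1257/14)/(235/14)) = -28239/((1/8)*(14/235)*(1257/14)) = -28239/1257/1880 = -28239*1880/1257 = -17696440/419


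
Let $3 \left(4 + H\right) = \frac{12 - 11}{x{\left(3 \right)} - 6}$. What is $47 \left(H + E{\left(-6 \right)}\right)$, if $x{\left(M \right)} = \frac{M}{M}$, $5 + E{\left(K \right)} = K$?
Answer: $- \frac{10622}{15} \approx -708.13$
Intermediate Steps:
$E{\left(K \right)} = -5 + K$
$x{\left(M \right)} = 1$
$H = - \frac{61}{15}$ ($H = -4 + \frac{\left(12 - 11\right) \frac{1}{1 - 6}}{3} = -4 + \frac{1 \frac{1}{-5}}{3} = -4 + \frac{1 \left(- \frac{1}{5}\right)}{3} = -4 + \frac{1}{3} \left(- \frac{1}{5}\right) = -4 - \frac{1}{15} = - \frac{61}{15} \approx -4.0667$)
$47 \left(H + E{\left(-6 \right)}\right) = 47 \left(- \frac{61}{15} - 11\right) = 47 \left(- \frac{226}{15}\right) = - \frac{10622}{15}$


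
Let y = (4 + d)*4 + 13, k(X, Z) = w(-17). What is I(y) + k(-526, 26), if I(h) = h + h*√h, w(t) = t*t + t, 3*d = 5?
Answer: 923/3 + 107*√321/9 ≈ 520.67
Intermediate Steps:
d = 5/3 (d = (⅓)*5 = 5/3 ≈ 1.6667)
w(t) = t + t² (w(t) = t² + t = t + t²)
k(X, Z) = 272 (k(X, Z) = -17*(1 - 17) = -17*(-16) = 272)
y = 107/3 (y = (4 + 5/3)*4 + 13 = (17/3)*4 + 13 = 68/3 + 13 = 107/3 ≈ 35.667)
I(h) = h + h^(3/2)
I(y) + k(-526, 26) = (107/3 + (107/3)^(3/2)) + 272 = (107/3 + 107*√321/9) + 272 = 923/3 + 107*√321/9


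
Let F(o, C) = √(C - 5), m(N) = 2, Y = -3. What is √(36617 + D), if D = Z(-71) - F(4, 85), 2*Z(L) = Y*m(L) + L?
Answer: √(146314 - 16*√5)/2 ≈ 191.23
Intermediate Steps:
Z(L) = -3 + L/2 (Z(L) = (-3*2 + L)/2 = (-6 + L)/2 = -3 + L/2)
F(o, C) = √(-5 + C)
D = -77/2 - 4*√5 (D = (-3 + (½)*(-71)) - √(-5 + 85) = (-3 - 71/2) - √80 = -77/2 - 4*√5 ≈ -47.444)
√(36617 + D) = √(36617 + (-77/2 - 4*√5)) = √(73157/2 - 4*√5)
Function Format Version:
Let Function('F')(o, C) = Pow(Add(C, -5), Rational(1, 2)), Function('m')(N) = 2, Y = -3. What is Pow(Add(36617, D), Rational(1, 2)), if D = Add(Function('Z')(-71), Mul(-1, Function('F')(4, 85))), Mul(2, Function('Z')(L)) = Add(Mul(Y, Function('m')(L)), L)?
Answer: Mul(Rational(1, 2), Pow(Add(146314, Mul(-16, Pow(5, Rational(1, 2)))), Rational(1, 2))) ≈ 191.23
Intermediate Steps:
Function('Z')(L) = Add(-3, Mul(Rational(1, 2), L)) (Function('Z')(L) = Mul(Rational(1, 2), Add(Mul(-3, 2), L)) = Mul(Rational(1, 2), Add(-6, L)) = Add(-3, Mul(Rational(1, 2), L)))
Function('F')(o, C) = Pow(Add(-5, C), Rational(1, 2))
D = Add(Rational(-77, 2), Mul(-4, Pow(5, Rational(1, 2)))) (D = Add(Add(-3, Mul(Rational(1, 2), -71)), Mul(-1, Pow(Add(-5, 85), Rational(1, 2)))) = Add(Add(-3, Rational(-71, 2)), Mul(-1, Pow(80, Rational(1, 2)))) = Add(Rational(-77, 2), Mul(-1, Mul(4, Pow(5, Rational(1, 2))))) = Add(Rational(-77, 2), Mul(-4, Pow(5, Rational(1, 2)))) ≈ -47.444)
Pow(Add(36617, D), Rational(1, 2)) = Pow(Add(36617, Add(Rational(-77, 2), Mul(-4, Pow(5, Rational(1, 2))))), Rational(1, 2)) = Pow(Add(Rational(73157, 2), Mul(-4, Pow(5, Rational(1, 2)))), Rational(1, 2))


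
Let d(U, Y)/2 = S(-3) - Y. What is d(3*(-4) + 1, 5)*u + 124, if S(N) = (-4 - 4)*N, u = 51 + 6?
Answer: 2290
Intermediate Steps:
u = 57
S(N) = -8*N
d(U, Y) = 48 - 2*Y (d(U, Y) = 2*(-8*(-3) - Y) = 2*(24 - Y) = 48 - 2*Y)
d(3*(-4) + 1, 5)*u + 124 = (48 - 2*5)*57 + 124 = (48 - 10)*57 + 124 = 38*57 + 124 = 2166 + 124 = 2290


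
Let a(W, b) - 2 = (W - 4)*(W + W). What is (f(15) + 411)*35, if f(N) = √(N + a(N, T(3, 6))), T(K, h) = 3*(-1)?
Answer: 14385 + 35*√347 ≈ 15037.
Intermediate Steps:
T(K, h) = -3
a(W, b) = 2 + 2*W*(-4 + W) (a(W, b) = 2 + (W - 4)*(W + W) = 2 + (-4 + W)*(2*W) = 2 + 2*W*(-4 + W))
f(N) = √(2 - 7*N + 2*N²) (f(N) = √(N + (2 - 8*N + 2*N²)) = √(2 - 7*N + 2*N²))
(f(15) + 411)*35 = (√(2 - 7*15 + 2*15²) + 411)*35 = (√(2 - 105 + 2*225) + 411)*35 = (√(2 - 105 + 450) + 411)*35 = (√347 + 411)*35 = (411 + √347)*35 = 14385 + 35*√347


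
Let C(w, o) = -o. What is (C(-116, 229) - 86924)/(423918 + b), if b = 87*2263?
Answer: -29051/206933 ≈ -0.14039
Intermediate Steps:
b = 196881
(C(-116, 229) - 86924)/(423918 + b) = (-1*229 - 86924)/(423918 + 196881) = (-229 - 86924)/620799 = -87153*1/620799 = -29051/206933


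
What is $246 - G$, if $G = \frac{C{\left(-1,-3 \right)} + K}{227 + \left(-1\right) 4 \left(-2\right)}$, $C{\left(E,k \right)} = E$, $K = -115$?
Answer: $\frac{57926}{235} \approx 246.49$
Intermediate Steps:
$G = - \frac{116}{235}$ ($G = \frac{-1 - 115}{227 + \left(-1\right) 4 \left(-2\right)} = - \frac{116}{227 - -8} = - \frac{116}{227 + 8} = - \frac{116}{235} \approx -0.49362$)
$246 - G = 246 - - \frac{116}{235} = 246 + \frac{116}{235} = \frac{57926}{235}$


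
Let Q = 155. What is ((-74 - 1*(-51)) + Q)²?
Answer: 17424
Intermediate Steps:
((-74 - 1*(-51)) + Q)² = ((-74 - 1*(-51)) + 155)² = ((-74 + 51) + 155)² = (-23 + 155)² = 132² = 17424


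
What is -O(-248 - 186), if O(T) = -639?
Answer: 639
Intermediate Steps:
-O(-248 - 186) = -1*(-639) = 639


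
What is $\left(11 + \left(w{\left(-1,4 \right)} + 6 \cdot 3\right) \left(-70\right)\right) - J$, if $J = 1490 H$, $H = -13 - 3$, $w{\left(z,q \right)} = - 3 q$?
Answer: $23431$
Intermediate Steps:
$H = -16$
$J = -23840$ ($J = 1490 \left(-16\right) = -23840$)
$\left(11 + \left(w{\left(-1,4 \right)} + 6 \cdot 3\right) \left(-70\right)\right) - J = \left(11 + \left(\left(-3\right) 4 + 6 \cdot 3\right) \left(-70\right)\right) - -23840 = \left(11 + \left(-12 + 18\right) \left(-70\right)\right) + 23840 = \left(11 + 6 \left(-70\right)\right) + 23840 = \left(11 - 420\right) + 23840 = -409 + 23840 = 23431$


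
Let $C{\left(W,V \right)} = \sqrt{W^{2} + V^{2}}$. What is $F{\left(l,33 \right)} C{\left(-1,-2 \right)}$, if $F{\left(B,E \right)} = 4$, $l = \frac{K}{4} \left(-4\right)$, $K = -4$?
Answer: $4 \sqrt{5} \approx 8.9443$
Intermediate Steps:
$C{\left(W,V \right)} = \sqrt{V^{2} + W^{2}}$
$l = 4$ ($l = \frac{1}{4} \left(-4\right) \left(-4\right) = \left(-1\right) \left(-4\right) = 4$)
$F{\left(l,33 \right)} C{\left(-1,-2 \right)} = 4 \sqrt{\left(-2\right)^{2} + \left(-1\right)^{2}} = 4 \sqrt{4 + 1} = 4 \sqrt{5}$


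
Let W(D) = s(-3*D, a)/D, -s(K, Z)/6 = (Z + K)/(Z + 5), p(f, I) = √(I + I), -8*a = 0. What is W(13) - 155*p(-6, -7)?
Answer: 18/5 - 155*I*√14 ≈ 3.6 - 579.96*I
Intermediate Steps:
a = 0 (a = -⅛*0 = 0)
p(f, I) = √2*√I (p(f, I) = √(2*I) = √2*√I)
s(K, Z) = -6*(K + Z)/(5 + Z) (s(K, Z) = -6*(Z + K)/(Z + 5) = -6*(K + Z)/(5 + Z))
W(D) = 18/5 (W(D) = (6*(-(-3)*D - 1*0)/(5 + 0))/D = (6*(3*D + 0)/5)/D = (6*(⅕)*(3*D))/D = (18*D/5)/D = 18/5)
W(13) - 155*p(-6, -7) = 18/5 - 155*√2*√(-7) = 18/5 - 155*√2*I*√7 = 18/5 - 155*I*√14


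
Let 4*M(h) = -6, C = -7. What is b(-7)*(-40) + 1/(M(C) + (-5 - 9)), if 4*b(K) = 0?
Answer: -2/31 ≈ -0.064516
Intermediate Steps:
b(K) = 0 (b(K) = (1/4)*0 = 0)
M(h) = -3/2 (M(h) = (1/4)*(-6) = -3/2)
b(-7)*(-40) + 1/(M(C) + (-5 - 9)) = 0*(-40) + 1/(-3/2 + (-5 - 9)) = 0 + 1/(-3/2 - 14) = 0 + 1/(-31/2) = 0 - 2/31 = -2/31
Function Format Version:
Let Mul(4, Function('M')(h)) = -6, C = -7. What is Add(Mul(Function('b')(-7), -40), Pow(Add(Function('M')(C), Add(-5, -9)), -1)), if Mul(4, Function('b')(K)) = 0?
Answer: Rational(-2, 31) ≈ -0.064516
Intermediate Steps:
Function('b')(K) = 0 (Function('b')(K) = Mul(Rational(1, 4), 0) = 0)
Function('M')(h) = Rational(-3, 2) (Function('M')(h) = Mul(Rational(1, 4), -6) = Rational(-3, 2))
Add(Mul(Function('b')(-7), -40), Pow(Add(Function('M')(C), Add(-5, -9)), -1)) = Add(Mul(0, -40), Pow(Add(Rational(-3, 2), Add(-5, -9)), -1)) = Add(0, Pow(Add(Rational(-3, 2), -14), -1)) = Add(0, Pow(Rational(-31, 2), -1)) = Add(0, Rational(-2, 31)) = Rational(-2, 31)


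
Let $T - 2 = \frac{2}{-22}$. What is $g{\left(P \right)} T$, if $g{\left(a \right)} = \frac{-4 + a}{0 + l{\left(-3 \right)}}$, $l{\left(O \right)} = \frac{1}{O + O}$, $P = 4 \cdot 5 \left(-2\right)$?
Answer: $504$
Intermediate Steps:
$P = -40$ ($P = 20 \left(-2\right) = -40$)
$T = \frac{21}{11}$ ($T = 2 + \frac{2}{-22} = 2 + 2 \left(- \frac{1}{22}\right) = 2 - \frac{1}{11} = \frac{21}{11} \approx 1.9091$)
$l{\left(O \right)} = \frac{1}{2 O}$
$g{\left(a \right)} = 24 - 6 a$ ($g{\left(a \right)} = \frac{-4 + a}{0 + \frac{1}{2 \left(-3\right)}} = \frac{-4 + a}{0 + \frac{1}{2} \left(- \frac{1}{3}\right)} = \frac{-4 + a}{0 - \frac{1}{6}} = \frac{-4 + a}{- \frac{1}{6}} = \left(-4 + a\right) \left(-6\right) = 24 - 6 a$)
$g{\left(P \right)} T = \left(24 - -240\right) \frac{21}{11} = \left(24 + 240\right) \frac{21}{11} = 264 \cdot \frac{21}{11} = 504$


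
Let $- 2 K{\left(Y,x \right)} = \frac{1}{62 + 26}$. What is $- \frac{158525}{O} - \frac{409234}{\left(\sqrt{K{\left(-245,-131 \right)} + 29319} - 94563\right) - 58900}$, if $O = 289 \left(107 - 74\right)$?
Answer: $- \frac{3605647864669957}{258368668233929} + \frac{1636936 \sqrt{56761573}}{4144951896801} \approx -13.952$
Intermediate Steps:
$K{\left(Y,x \right)} = - \frac{1}{176}$ ($K{\left(Y,x \right)} = - \frac{1}{2 \left(62 + 26\right)} = - \frac{1}{2 \cdot 88} = \left(- \frac{1}{2}\right) \frac{1}{88} = - \frac{1}{176}$)
$O = 9537$ ($O = 289 \cdot 33 = 9537$)
$- \frac{158525}{O} - \frac{409234}{\left(\sqrt{K{\left(-245,-131 \right)} + 29319} - 94563\right) - 58900} = - \frac{158525}{9537} - \frac{409234}{\left(\sqrt{- \frac{1}{176} + 29319} - 94563\right) - 58900} = \left(-158525\right) \frac{1}{9537} - \frac{409234}{\left(\sqrt{\frac{5160143}{176}} - 94563\right) - 58900} = - \frac{9325}{561} - \frac{409234}{\left(\frac{\sqrt{56761573}}{44} - 94563\right) - 58900} = - \frac{9325}{561} - \frac{409234}{\left(-94563 + \frac{\sqrt{56761573}}{44}\right) - 58900} = - \frac{9325}{561} - \frac{409234}{-153463 + \frac{\sqrt{56761573}}{44}}$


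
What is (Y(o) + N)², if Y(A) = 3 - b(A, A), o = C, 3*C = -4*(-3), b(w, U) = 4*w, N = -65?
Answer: 6084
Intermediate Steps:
C = 4 (C = (-4*(-3))/3 = (⅓)*12 = 4)
o = 4
Y(A) = 3 - 4*A
(Y(o) + N)² = ((3 - 4*4) - 65)² = ((3 - 16) - 65)² = (-13 - 65)² = (-78)² = 6084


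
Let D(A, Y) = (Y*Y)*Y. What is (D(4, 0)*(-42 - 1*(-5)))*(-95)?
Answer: 0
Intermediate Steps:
D(A, Y) = Y³ (D(A, Y) = Y²*Y = Y³)
(D(4, 0)*(-42 - 1*(-5)))*(-95) = (0³*(-42 - 1*(-5)))*(-95) = (0*(-42 + 5))*(-95) = (0*(-37))*(-95) = 0*(-95) = 0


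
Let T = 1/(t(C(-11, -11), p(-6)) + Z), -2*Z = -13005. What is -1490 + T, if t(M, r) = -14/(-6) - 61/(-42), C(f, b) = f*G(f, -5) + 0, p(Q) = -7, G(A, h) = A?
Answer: -67860553/45544 ≈ -1490.0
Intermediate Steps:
C(f, b) = f² (C(f, b) = f*f + 0 = f² + 0 = f²)
t(M, r) = 53/14 (t(M, r) = -14*(-⅙) - 61*(-1/42) = 7/3 + 61/42 = 53/14)
Z = 13005/2 (Z = -½*(-13005) = 13005/2 ≈ 6502.5)
T = 7/45544 (T = 1/(53/14 + 13005/2) = 1/(45544/7) = 7/45544 ≈ 0.00015370)
-1490 + T = -1490 + 7/45544 = -67860553/45544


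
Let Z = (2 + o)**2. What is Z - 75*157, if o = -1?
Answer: -11774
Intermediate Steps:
Z = 1 (Z = (2 - 1)**2 = 1**2 = 1)
Z - 75*157 = 1 - 75*157 = 1 - 11775 = -11774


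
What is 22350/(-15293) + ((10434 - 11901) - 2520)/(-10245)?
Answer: -56000853/52225595 ≈ -1.0723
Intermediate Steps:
22350/(-15293) + ((10434 - 11901) - 2520)/(-10245) = 22350*(-1/15293) + (-1467 - 2520)*(-1/10245) = -22350/15293 - 3987*(-1/10245) = -22350/15293 + 1329/3415 = -56000853/52225595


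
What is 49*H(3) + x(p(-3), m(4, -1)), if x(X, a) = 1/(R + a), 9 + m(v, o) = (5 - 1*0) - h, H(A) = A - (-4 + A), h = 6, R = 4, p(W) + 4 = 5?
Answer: 1175/6 ≈ 195.83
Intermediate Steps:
p(W) = 1 (p(W) = -4 + 5 = 1)
H(A) = 4 (H(A) = A + (4 - A) = 4)
m(v, o) = -10 (m(v, o) = -9 + ((5 - 1*0) - 1*6) = -9 + ((5 + 0) - 6) = -9 + (5 - 6) = -9 - 1 = -10)
x(X, a) = 1/(4 + a)
49*H(3) + x(p(-3), m(4, -1)) = 49*4 + 1/(4 - 10) = 196 + 1/(-6) = 196 - ⅙ = 1175/6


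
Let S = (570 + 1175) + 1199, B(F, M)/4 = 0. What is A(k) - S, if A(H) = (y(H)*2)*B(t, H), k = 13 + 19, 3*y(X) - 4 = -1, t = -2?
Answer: -2944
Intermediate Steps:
B(F, M) = 0 (B(F, M) = 4*0 = 0)
y(X) = 1 (y(X) = 4/3 + (⅓)*(-1) = 4/3 - ⅓ = 1)
k = 32
A(H) = 0 (A(H) = (1*2)*0 = 2*0 = 0)
S = 2944 (S = 1745 + 1199 = 2944)
A(k) - S = 0 - 1*2944 = 0 - 2944 = -2944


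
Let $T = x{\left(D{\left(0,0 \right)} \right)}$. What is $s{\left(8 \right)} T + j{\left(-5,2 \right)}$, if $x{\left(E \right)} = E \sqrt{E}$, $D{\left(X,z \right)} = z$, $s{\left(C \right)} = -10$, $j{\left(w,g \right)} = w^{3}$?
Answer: $-125$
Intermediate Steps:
$x{\left(E \right)} = E^{\frac{3}{2}}$
$T = 0$ ($T = 0^{\frac{3}{2}} = 0$)
$s{\left(8 \right)} T + j{\left(-5,2 \right)} = \left(-10\right) 0 + \left(-5\right)^{3} = 0 - 125 = -125$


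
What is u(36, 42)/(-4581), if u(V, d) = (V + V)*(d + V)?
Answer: -624/509 ≈ -1.2259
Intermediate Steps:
u(V, d) = 2*V*(V + d) (u(V, d) = (2*V)*(V + d) = 2*V*(V + d))
u(36, 42)/(-4581) = (2*36*(36 + 42))/(-4581) = (2*36*78)*(-1/4581) = 5616*(-1/4581) = -624/509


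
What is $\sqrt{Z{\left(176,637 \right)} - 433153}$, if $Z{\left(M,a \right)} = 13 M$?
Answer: $i \sqrt{430865} \approx 656.4 i$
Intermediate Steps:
$\sqrt{Z{\left(176,637 \right)} - 433153} = \sqrt{13 \cdot 176 - 433153} = \sqrt{2288 - 433153} = \sqrt{-430865} = i \sqrt{430865}$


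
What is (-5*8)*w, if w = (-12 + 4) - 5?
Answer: 520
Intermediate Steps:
w = -13 (w = -8 - 5 = -13)
(-5*8)*w = -5*8*(-13) = -40*(-13) = 520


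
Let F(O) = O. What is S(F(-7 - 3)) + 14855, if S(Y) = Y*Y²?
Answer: 13855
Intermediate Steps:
S(Y) = Y³
S(F(-7 - 3)) + 14855 = (-7 - 3)³ + 14855 = (-10)³ + 14855 = -1000 + 14855 = 13855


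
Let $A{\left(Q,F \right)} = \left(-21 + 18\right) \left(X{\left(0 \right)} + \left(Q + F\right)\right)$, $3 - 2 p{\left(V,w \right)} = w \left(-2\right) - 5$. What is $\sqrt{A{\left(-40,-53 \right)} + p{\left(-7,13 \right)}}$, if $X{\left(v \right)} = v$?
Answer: $2 \sqrt{74} \approx 17.205$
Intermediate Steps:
$p{\left(V,w \right)} = 4 + w$ ($p{\left(V,w \right)} = \frac{3}{2} - \frac{w \left(-2\right) - 5}{2} = \frac{3}{2} - \frac{- 2 w - 5}{2} = \frac{3}{2} - \frac{-5 - 2 w}{2} = \frac{3}{2} + \left(\frac{5}{2} + w\right) = 4 + w$)
$A{\left(Q,F \right)} = - 3 F - 3 Q$ ($A{\left(Q,F \right)} = \left(-21 + 18\right) \left(0 + \left(Q + F\right)\right) = - 3 \left(0 + \left(F + Q\right)\right) = - 3 \left(F + Q\right) = - 3 F - 3 Q$)
$\sqrt{A{\left(-40,-53 \right)} + p{\left(-7,13 \right)}} = \sqrt{\left(\left(-3\right) \left(-53\right) - -120\right) + \left(4 + 13\right)} = \sqrt{\left(159 + 120\right) + 17} = \sqrt{279 + 17} = \sqrt{296} = 2 \sqrt{74}$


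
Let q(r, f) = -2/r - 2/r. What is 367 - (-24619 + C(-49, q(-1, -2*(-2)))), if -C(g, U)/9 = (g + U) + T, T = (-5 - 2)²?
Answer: 25022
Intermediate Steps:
q(r, f) = -4/r
T = 49 (T = (-7)² = 49)
C(g, U) = -441 - 9*U - 9*g (C(g, U) = -9*((g + U) + 49) = -9*((U + g) + 49) = -9*(49 + U + g) = -441 - 9*U - 9*g)
367 - (-24619 + C(-49, q(-1, -2*(-2)))) = 367 - (-24619 + (-441 - (-36)/(-1) - 9*(-49))) = 367 - (-24619 + (-441 - (-36)*(-1) + 441)) = 367 - (-24619 + (-441 - 9*4 + 441)) = 367 - (-24619 + (-441 - 36 + 441)) = 367 - (-24619 - 36) = 367 - 1*(-24655) = 367 + 24655 = 25022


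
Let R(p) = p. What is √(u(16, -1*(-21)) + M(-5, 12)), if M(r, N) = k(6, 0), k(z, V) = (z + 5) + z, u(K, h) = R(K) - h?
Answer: 2*√3 ≈ 3.4641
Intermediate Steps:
u(K, h) = K - h
k(z, V) = 5 + 2*z (k(z, V) = (5 + z) + z = 5 + 2*z)
M(r, N) = 17 (M(r, N) = 5 + 2*6 = 5 + 12 = 17)
√(u(16, -1*(-21)) + M(-5, 12)) = √((16 - (-1)*(-21)) + 17) = √((16 - 1*21) + 17) = √((16 - 21) + 17) = √(-5 + 17) = √12 = 2*√3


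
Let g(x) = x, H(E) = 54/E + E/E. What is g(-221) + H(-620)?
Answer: -68227/310 ≈ -220.09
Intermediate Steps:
H(E) = 1 + 54/E (H(E) = 54/E + 1 = 1 + 54/E)
g(-221) + H(-620) = -221 + (54 - 620)/(-620) = -221 - 1/620*(-566) = -221 + 283/310 = -68227/310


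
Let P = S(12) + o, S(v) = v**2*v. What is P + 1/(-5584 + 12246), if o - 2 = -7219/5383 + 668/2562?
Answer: 1620902560901/937523274 ≈ 1728.9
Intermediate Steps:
o = 129421/140727 (o = 2 + (-7219/5383 + 668/2562) = 2 + (-7219*1/5383 + 668*(1/2562)) = 2 + (-7219/5383 + 334/1281) = 2 - 152033/140727 = 129421/140727 ≈ 0.91966)
S(v) = v**3
P = 243305677/140727 (P = 12**3 + 129421/140727 = 1728 + 129421/140727 = 243305677/140727 ≈ 1728.9)
P + 1/(-5584 + 12246) = 243305677/140727 + 1/(-5584 + 12246) = 243305677/140727 + 1/6662 = 1620902560901/937523274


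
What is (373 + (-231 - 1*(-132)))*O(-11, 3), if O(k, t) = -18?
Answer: -4932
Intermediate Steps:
(373 + (-231 - 1*(-132)))*O(-11, 3) = (373 + (-231 - 1*(-132)))*(-18) = (373 + (-231 + 132))*(-18) = (373 - 99)*(-18) = 274*(-18) = -4932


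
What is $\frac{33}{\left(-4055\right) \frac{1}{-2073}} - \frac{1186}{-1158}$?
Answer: $\frac{42013426}{2347845} \approx 17.894$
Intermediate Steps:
$\frac{33}{\left(-4055\right) \frac{1}{-2073}} - \frac{1186}{-1158} = \frac{33}{\left(-4055\right) \left(- \frac{1}{2073}\right)} - - \frac{593}{579} = \frac{33}{\frac{4055}{2073}} + \frac{593}{579} = 33 \cdot \frac{2073}{4055} + \frac{593}{579} = \frac{68409}{4055} + \frac{593}{579} = \frac{42013426}{2347845}$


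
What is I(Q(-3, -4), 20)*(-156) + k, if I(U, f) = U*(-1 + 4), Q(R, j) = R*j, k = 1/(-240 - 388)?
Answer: -3526849/628 ≈ -5616.0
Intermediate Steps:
k = -1/628 (k = 1/(-628) = -1/628 ≈ -0.0015924)
I(U, f) = 3*U (I(U, f) = U*3 = 3*U)
I(Q(-3, -4), 20)*(-156) + k = (3*(-3*(-4)))*(-156) - 1/628 = (3*12)*(-156) - 1/628 = 36*(-156) - 1/628 = -5616 - 1/628 = -3526849/628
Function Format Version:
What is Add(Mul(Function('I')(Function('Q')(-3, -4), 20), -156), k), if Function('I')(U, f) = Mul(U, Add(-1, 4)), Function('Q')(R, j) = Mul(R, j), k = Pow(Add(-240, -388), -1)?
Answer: Rational(-3526849, 628) ≈ -5616.0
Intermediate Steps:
k = Rational(-1, 628) (k = Pow(-628, -1) = Rational(-1, 628) ≈ -0.0015924)
Function('I')(U, f) = Mul(3, U) (Function('I')(U, f) = Mul(U, 3) = Mul(3, U))
Add(Mul(Function('I')(Function('Q')(-3, -4), 20), -156), k) = Add(Mul(Mul(3, Mul(-3, -4)), -156), Rational(-1, 628)) = Add(Mul(Mul(3, 12), -156), Rational(-1, 628)) = Add(Mul(36, -156), Rational(-1, 628)) = Add(-5616, Rational(-1, 628)) = Rational(-3526849, 628)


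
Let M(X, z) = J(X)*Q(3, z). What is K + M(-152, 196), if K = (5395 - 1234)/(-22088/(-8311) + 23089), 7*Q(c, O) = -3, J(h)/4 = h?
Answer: 116764869835/447801123 ≈ 260.75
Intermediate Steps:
J(h) = 4*h
Q(c, O) = -3/7 (Q(c, O) = (⅐)*(-3) = -3/7)
M(X, z) = -12*X/7 (M(X, z) = (4*X)*(-3/7) = -12*X/7)
K = 11527357/63971589 (K = 4161/(-22088*(-1/8311) + 23089) = 4161/(22088/8311 + 23089) = 4161/(191914767/8311) = 4161*(8311/191914767) = 11527357/63971589 ≈ 0.18019)
K + M(-152, 196) = 11527357/63971589 - 12/7*(-152) = 11527357/63971589 + 1824/7 = 116764869835/447801123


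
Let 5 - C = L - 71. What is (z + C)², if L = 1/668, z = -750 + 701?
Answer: 325261225/446224 ≈ 728.92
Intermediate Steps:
z = -49
L = 1/668 ≈ 0.0014970
C = 50767/668 (C = 5 - (1/668 - 71) = 5 - 1*(-47427/668) = 5 + 47427/668 = 50767/668 ≈ 75.999)
(z + C)² = (-49 + 50767/668)² = (18035/668)² = 325261225/446224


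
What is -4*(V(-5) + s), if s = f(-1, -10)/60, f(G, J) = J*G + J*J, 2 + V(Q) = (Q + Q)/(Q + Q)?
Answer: -10/3 ≈ -3.3333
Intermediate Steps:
V(Q) = -1 (V(Q) = -2 + (Q + Q)/(Q + Q) = -2 + (2*Q)/((2*Q)) = -2 + (2*Q)*(1/(2*Q)) = -2 + 1 = -1)
f(G, J) = J² + G*J (f(G, J) = G*J + J² = J² + G*J)
s = 11/6 (s = -10*(-1 - 10)/60 = -10*(-11)*(1/60) = 110*(1/60) = 11/6 ≈ 1.8333)
-4*(V(-5) + s) = -4*(-1 + 11/6) = -4*⅚ = -10/3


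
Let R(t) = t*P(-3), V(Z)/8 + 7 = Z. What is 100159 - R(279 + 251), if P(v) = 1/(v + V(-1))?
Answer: 6711183/67 ≈ 1.0017e+5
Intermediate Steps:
V(Z) = -56 + 8*Z
P(v) = 1/(-64 + v) (P(v) = 1/(v + (-56 + 8*(-1))) = 1/(v + (-56 - 8)) = 1/(v - 64) = 1/(-64 + v))
R(t) = -t/67 (R(t) = t/(-64 - 3) = t/(-67) = t*(-1/67) = -t/67)
100159 - R(279 + 251) = 100159 - (-1)*(279 + 251)/67 = 100159 - (-1)*530/67 = 100159 - 1*(-530/67) = 100159 + 530/67 = 6711183/67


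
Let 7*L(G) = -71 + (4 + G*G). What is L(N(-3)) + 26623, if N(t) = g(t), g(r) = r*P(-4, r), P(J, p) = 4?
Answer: 26634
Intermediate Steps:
g(r) = 4*r (g(r) = r*4 = 4*r)
N(t) = 4*t
L(G) = -67/7 + G²/7 (L(G) = (-71 + (4 + G*G))/7 = (-71 + (4 + G²))/7 = (-67 + G²)/7 = -67/7 + G²/7)
L(N(-3)) + 26623 = (-67/7 + (4*(-3))²/7) + 26623 = (-67/7 + (⅐)*(-12)²) + 26623 = (-67/7 + (⅐)*144) + 26623 = (-67/7 + 144/7) + 26623 = 11 + 26623 = 26634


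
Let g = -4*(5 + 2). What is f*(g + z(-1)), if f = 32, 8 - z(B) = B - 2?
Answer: -544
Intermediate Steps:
z(B) = 10 - B (z(B) = 8 - (B - 2) = 8 - (-2 + B) = 8 + (2 - B) = 10 - B)
g = -28 (g = -4*7 = -28)
f*(g + z(-1)) = 32*(-28 + (10 - 1*(-1))) = 32*(-28 + (10 + 1)) = 32*(-28 + 11) = 32*(-17) = -544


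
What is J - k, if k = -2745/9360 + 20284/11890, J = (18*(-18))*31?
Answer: -12421755531/1236560 ≈ -10045.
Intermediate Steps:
J = -10044 (J = -324*31 = -10044)
k = 1746891/1236560 (k = -2745*1/9360 + 20284*(1/11890) = -61/208 + 10142/5945 = 1746891/1236560 ≈ 1.4127)
J - k = -10044 - 1*1746891/1236560 = -10044 - 1746891/1236560 = -12421755531/1236560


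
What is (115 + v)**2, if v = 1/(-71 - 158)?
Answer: 693479556/52441 ≈ 13224.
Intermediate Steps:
v = -1/229 (v = 1/(-229) = -1/229 ≈ -0.0043668)
(115 + v)**2 = (115 - 1/229)**2 = (26334/229)**2 = 693479556/52441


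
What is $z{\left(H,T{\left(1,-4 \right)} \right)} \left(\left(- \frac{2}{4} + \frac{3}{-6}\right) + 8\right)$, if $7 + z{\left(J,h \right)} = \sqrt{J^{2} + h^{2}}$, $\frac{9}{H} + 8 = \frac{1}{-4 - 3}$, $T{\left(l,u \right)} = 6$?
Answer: $-49 + \frac{21 \sqrt{1493}}{19} \approx -6.2933$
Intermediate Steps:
$H = - \frac{21}{19}$ ($H = \frac{9}{-8 + \frac{1}{-4 - 3}} = \frac{9}{-8 + \frac{1}{-7}} = \frac{9}{-8 - \frac{1}{7}} = \frac{9}{- \frac{57}{7}} = 9 \left(- \frac{7}{57}\right) = - \frac{21}{19} \approx -1.1053$)
$z{\left(J,h \right)} = -7 + \sqrt{J^{2} + h^{2}}$
$z{\left(H,T{\left(1,-4 \right)} \right)} \left(\left(- \frac{2}{4} + \frac{3}{-6}\right) + 8\right) = \left(-7 + \sqrt{\left(- \frac{21}{19}\right)^{2} + 6^{2}}\right) \left(\left(- \frac{2}{4} + \frac{3}{-6}\right) + 8\right) = \left(-7 + \sqrt{\frac{441}{361} + 36}\right) \left(\left(\left(-2\right) \frac{1}{4} + 3 \left(- \frac{1}{6}\right)\right) + 8\right) = \left(-7 + \sqrt{\frac{13437}{361}}\right) \left(\left(- \frac{1}{2} - \frac{1}{2}\right) + 8\right) = \left(-7 + \frac{3 \sqrt{1493}}{19}\right) \left(-1 + 8\right) = \left(-7 + \frac{3 \sqrt{1493}}{19}\right) 7 = -49 + \frac{21 \sqrt{1493}}{19}$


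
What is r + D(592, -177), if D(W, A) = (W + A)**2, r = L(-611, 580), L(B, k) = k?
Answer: 172805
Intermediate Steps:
r = 580
D(W, A) = (A + W)**2
r + D(592, -177) = 580 + (-177 + 592)**2 = 580 + 415**2 = 580 + 172225 = 172805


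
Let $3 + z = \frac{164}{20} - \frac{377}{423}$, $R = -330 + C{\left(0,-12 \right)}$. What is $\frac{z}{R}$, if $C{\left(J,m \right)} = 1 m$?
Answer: $- \frac{9113}{723330} \approx -0.012599$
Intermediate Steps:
$C{\left(J,m \right)} = m$
$R = -342$ ($R = -330 - 12 = -342$)
$z = \frac{9113}{2115}$ ($z = -3 + \left(\frac{164}{20} - \frac{377}{423}\right) = -3 + \left(164 \cdot \frac{1}{20} - \frac{377}{423}\right) = -3 + \left(\frac{41}{5} - \frac{377}{423}\right) = -3 + \frac{15458}{2115} = \frac{9113}{2115} \approx 4.3087$)
$\frac{z}{R} = \frac{9113}{2115 \left(-342\right)} = \frac{9113}{2115} \left(- \frac{1}{342}\right) = - \frac{9113}{723330}$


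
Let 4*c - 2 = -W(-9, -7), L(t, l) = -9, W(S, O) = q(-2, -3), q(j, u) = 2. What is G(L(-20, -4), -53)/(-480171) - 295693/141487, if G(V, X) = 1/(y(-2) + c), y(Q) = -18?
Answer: -2555697521567/1222883176986 ≈ -2.0899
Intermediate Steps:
W(S, O) = 2
c = 0 (c = 1/2 + (-1*2)/4 = 1/2 + (1/4)*(-2) = 1/2 - 1/2 = 0)
G(V, X) = -1/18 (G(V, X) = 1/(-18 + 0) = 1/(-18) = -1/18)
G(L(-20, -4), -53)/(-480171) - 295693/141487 = -1/18/(-480171) - 295693/141487 = -1/18*(-1/480171) - 295693*1/141487 = 1/8643078 - 295693/141487 = -2555697521567/1222883176986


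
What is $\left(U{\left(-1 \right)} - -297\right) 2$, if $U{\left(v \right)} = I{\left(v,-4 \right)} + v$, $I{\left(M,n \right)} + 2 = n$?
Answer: $580$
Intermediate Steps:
$I{\left(M,n \right)} = -2 + n$
$U{\left(v \right)} = -6 + v$ ($U{\left(v \right)} = \left(-2 - 4\right) + v = -6 + v$)
$\left(U{\left(-1 \right)} - -297\right) 2 = \left(\left(-6 - 1\right) - -297\right) 2 = \left(-7 + 297\right) 2 = 290 \cdot 2 = 580$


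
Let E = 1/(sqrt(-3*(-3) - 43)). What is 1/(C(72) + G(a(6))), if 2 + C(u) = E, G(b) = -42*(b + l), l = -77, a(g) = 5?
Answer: 102748/310504457 + I*sqrt(34)/310504457 ≈ 0.00033091 + 1.8779e-8*I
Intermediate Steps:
E = -I*sqrt(34)/34 (E = 1/(sqrt(9 - 43)) = 1/(sqrt(-34)) = 1/(I*sqrt(34)) = -I*sqrt(34)/34 ≈ -0.1715*I)
G(b) = 3234 - 42*b (G(b) = -42*(b - 77) = -42*(-77 + b) = 3234 - 42*b)
C(u) = -2 - I*sqrt(34)/34
1/(C(72) + G(a(6))) = 1/((-2 - I*sqrt(34)/34) + (3234 - 42*5)) = 1/((-2 - I*sqrt(34)/34) + (3234 - 210)) = 1/((-2 - I*sqrt(34)/34) + 3024) = 1/(3022 - I*sqrt(34)/34)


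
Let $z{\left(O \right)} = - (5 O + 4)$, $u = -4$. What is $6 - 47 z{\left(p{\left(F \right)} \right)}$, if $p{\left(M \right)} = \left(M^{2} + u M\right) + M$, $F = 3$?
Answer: $194$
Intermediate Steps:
$p{\left(M \right)} = M^{2} - 3 M$ ($p{\left(M \right)} = \left(M^{2} - 4 M\right) + M = M^{2} - 3 M$)
$z{\left(O \right)} = -4 - 5 O$ ($z{\left(O \right)} = - (4 + 5 O) = -4 - 5 O$)
$6 - 47 z{\left(p{\left(F \right)} \right)} = 6 - 47 \left(-4 - 5 \cdot 3 \left(-3 + 3\right)\right) = 6 - 47 \left(-4 - 5 \cdot 3 \cdot 0\right) = 6 - 47 \left(-4 - 0\right) = 6 - 47 \left(-4 + 0\right) = 6 - -188 = 6 + 188 = 194$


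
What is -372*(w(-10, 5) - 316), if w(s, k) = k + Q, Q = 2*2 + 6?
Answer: 111972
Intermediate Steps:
Q = 10 (Q = 4 + 6 = 10)
w(s, k) = 10 + k (w(s, k) = k + 10 = 10 + k)
-372*(w(-10, 5) - 316) = -372*((10 + 5) - 316) = -372*(15 - 316) = -372*(-301) = 111972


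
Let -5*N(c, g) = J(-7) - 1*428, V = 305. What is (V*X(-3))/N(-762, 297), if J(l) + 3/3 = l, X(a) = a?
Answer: -4575/436 ≈ -10.493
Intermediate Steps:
J(l) = -1 + l
N(c, g) = 436/5 (N(c, g) = -((-1 - 7) - 1*428)/5 = -(-8 - 428)/5 = -1/5*(-436) = 436/5)
(V*X(-3))/N(-762, 297) = (305*(-3))/(436/5) = -915*5/436 = -4575/436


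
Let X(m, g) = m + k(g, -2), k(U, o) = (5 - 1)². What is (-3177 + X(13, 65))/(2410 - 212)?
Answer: -1574/1099 ≈ -1.4322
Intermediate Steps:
k(U, o) = 16 (k(U, o) = 4² = 16)
X(m, g) = 16 + m (X(m, g) = m + 16 = 16 + m)
(-3177 + X(13, 65))/(2410 - 212) = (-3177 + (16 + 13))/(2410 - 212) = (-3177 + 29)/2198 = -3148*1/2198 = -1574/1099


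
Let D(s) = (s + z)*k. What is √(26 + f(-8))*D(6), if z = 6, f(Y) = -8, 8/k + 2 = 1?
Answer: -288*√2 ≈ -407.29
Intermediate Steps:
k = -8 (k = 8/(-2 + 1) = 8/(-1) = 8*(-1) = -8)
D(s) = -48 - 8*s (D(s) = (s + 6)*(-8) = (6 + s)*(-8) = -48 - 8*s)
√(26 + f(-8))*D(6) = √(26 - 8)*(-48 - 8*6) = √18*(-48 - 48) = (3*√2)*(-96) = -288*√2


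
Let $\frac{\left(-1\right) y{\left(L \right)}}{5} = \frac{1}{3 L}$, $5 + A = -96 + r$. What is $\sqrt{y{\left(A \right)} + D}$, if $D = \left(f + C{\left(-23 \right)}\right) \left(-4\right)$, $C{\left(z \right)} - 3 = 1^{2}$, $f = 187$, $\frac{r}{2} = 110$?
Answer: $\frac{i \sqrt{97372821}}{357} \approx 27.641 i$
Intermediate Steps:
$r = 220$ ($r = 2 \cdot 110 = 220$)
$C{\left(z \right)} = 4$ ($C{\left(z \right)} = 3 + 1^{2} = 3 + 1 = 4$)
$A = 119$ ($A = -5 + \left(-96 + 220\right) = -5 + 124 = 119$)
$D = -764$ ($D = \left(187 + 4\right) \left(-4\right) = 191 \left(-4\right) = -764$)
$y{\left(L \right)} = - \frac{5}{3 L}$
$\sqrt{y{\left(A \right)} + D} = \sqrt{- \frac{5}{3 \cdot 119} - 764} = \sqrt{\left(- \frac{5}{3}\right) \frac{1}{119} - 764} = \sqrt{- \frac{5}{357} - 764} = \sqrt{- \frac{272753}{357}} = \frac{i \sqrt{97372821}}{357}$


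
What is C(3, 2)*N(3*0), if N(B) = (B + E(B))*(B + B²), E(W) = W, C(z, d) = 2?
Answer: 0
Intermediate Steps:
N(B) = 2*B*(B + B²) (N(B) = (B + B)*(B + B²) = (2*B)*(B + B²) = 2*B*(B + B²))
C(3, 2)*N(3*0) = 2*(2*(3*0)²*(1 + 3*0)) = 2*(2*0²*(1 + 0)) = 2*(2*0*1) = 2*0 = 0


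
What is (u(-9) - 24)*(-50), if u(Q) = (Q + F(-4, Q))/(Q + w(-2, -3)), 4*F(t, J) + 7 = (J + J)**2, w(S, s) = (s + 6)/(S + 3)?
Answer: 21425/12 ≈ 1785.4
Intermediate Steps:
w(S, s) = (6 + s)/(3 + S)
F(t, J) = -7/4 + J**2 (F(t, J) = -7/4 + (J + J)**2/4 = -7/4 + (2*J)**2/4 = -7/4 + (4*J**2)/4 = -7/4 + J**2)
u(Q) = (-7/4 + Q + Q**2)/(3 + Q) (u(Q) = (Q + (-7/4 + Q**2))/(Q + (6 - 3)/(3 - 2)) = (-7/4 + Q + Q**2)/(Q + 3/1) = (-7/4 + Q + Q**2)/(Q + 1*3) = (-7/4 + Q + Q**2)/(Q + 3) = (-7/4 + Q + Q**2)/(3 + Q))
(u(-9) - 24)*(-50) = ((-7/4 - 9 + (-9)**2)/(3 - 9) - 24)*(-50) = ((-7/4 - 9 + 81)/(-6) - 24)*(-50) = (-1/6*281/4 - 24)*(-50) = (-281/24 - 24)*(-50) = -857/24*(-50) = 21425/12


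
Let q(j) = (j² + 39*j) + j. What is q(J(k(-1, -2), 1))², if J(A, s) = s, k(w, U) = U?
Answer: 1681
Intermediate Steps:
q(j) = j² + 40*j
q(J(k(-1, -2), 1))² = (1*(40 + 1))² = (1*41)² = 41² = 1681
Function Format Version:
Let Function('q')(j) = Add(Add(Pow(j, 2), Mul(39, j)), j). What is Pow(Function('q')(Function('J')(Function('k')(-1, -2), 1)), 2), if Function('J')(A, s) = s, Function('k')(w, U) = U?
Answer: 1681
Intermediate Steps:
Function('q')(j) = Add(Pow(j, 2), Mul(40, j))
Pow(Function('q')(Function('J')(Function('k')(-1, -2), 1)), 2) = Pow(Mul(1, Add(40, 1)), 2) = Pow(Mul(1, 41), 2) = Pow(41, 2) = 1681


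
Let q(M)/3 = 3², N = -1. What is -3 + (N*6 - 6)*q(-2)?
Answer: -327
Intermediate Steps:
q(M) = 27 (q(M) = 3*3² = 3*9 = 27)
-3 + (N*6 - 6)*q(-2) = -3 + (-1*6 - 6)*27 = -3 + (-6 - 6)*27 = -3 - 12*27 = -3 - 324 = -327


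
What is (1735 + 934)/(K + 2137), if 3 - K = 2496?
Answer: -2669/356 ≈ -7.4972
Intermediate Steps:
K = -2493 (K = 3 - 1*2496 = 3 - 2496 = -2493)
(1735 + 934)/(K + 2137) = (1735 + 934)/(-2493 + 2137) = 2669/(-356) = 2669*(-1/356) = -2669/356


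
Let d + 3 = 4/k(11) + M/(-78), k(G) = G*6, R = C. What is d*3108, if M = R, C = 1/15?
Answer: -19601638/2145 ≈ -9138.3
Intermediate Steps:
C = 1/15 ≈ 0.066667
R = 1/15 ≈ 0.066667
M = 1/15 ≈ 0.066667
k(G) = 6*G
d = -37841/12870 (d = -3 + (4/((6*11)) + (1/15)/(-78)) = -3 + (4/66 + (1/15)*(-1/78)) = -3 + (4*(1/66) - 1/1170) = -3 + (2/33 - 1/1170) = -3 + 769/12870 = -37841/12870 ≈ -2.9402)
d*3108 = -37841/12870*3108 = -19601638/2145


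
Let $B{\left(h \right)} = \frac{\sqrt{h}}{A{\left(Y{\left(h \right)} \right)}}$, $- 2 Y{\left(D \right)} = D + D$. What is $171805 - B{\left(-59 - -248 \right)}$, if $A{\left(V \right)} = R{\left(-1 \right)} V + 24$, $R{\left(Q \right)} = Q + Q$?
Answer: $171805 - \frac{\sqrt{21}}{134} \approx 1.7181 \cdot 10^{5}$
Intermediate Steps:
$R{\left(Q \right)} = 2 Q$
$Y{\left(D \right)} = - D$ ($Y{\left(D \right)} = - \frac{D + D}{2} = - \frac{2 D}{2} = - D$)
$A{\left(V \right)} = 24 - 2 V$ ($A{\left(V \right)} = 2 \left(-1\right) V + 24 = - 2 V + 24 = 24 - 2 V$)
$B{\left(h \right)} = \frac{\sqrt{h}}{24 + 2 h}$ ($B{\left(h \right)} = \frac{\sqrt{h}}{24 - 2 \left(- h\right)} = \frac{\sqrt{h}}{24 + 2 h}$)
$171805 - B{\left(-59 - -248 \right)} = 171805 - \frac{\sqrt{-59 - -248}}{2 \left(12 - -189\right)} = 171805 - \frac{\sqrt{-59 + 248}}{2 \left(12 + \left(-59 + 248\right)\right)} = 171805 - \frac{\sqrt{189}}{2 \left(12 + 189\right)} = 171805 - \frac{3 \sqrt{21}}{2 \cdot 201} = 171805 - \frac{1}{2} \cdot 3 \sqrt{21} \cdot \frac{1}{201} = 171805 - \frac{\sqrt{21}}{134}$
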